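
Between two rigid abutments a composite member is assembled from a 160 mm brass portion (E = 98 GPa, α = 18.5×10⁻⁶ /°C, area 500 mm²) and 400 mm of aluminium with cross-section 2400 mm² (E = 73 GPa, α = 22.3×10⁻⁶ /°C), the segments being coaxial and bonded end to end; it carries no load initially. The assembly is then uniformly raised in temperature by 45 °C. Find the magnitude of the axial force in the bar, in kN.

With the walls removed the bar would change length by δ_free = Σ αᵢΔT Lᵢ = 18.5×10⁻⁶×45×160 + 22.3×10⁻⁶×45×400 = 0.5346 mm.
Since the ends are fixed, an axial force P builds up, equal in every segment, with P · Σ Lᵢ/(AᵢEᵢ) = δ_free.
Σ Lᵢ/(AᵢEᵢ) = 160/(500×98×10³) + 400/(2400×73×10³) = 5.548×10⁻⁶ mm/N.
P = 0.5346 / 5.548×10⁻⁶ = 96350 N = 96.35 kN, compressive.

P ≈ 96.4 kN (compressive)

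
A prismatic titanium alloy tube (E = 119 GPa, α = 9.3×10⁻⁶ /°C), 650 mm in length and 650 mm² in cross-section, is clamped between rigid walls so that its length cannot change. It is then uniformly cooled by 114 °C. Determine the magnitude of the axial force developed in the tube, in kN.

P ≈ 82 kN (tensile)

With zero net strain, σ = E·αΔT = 119 GPa × 9.3×10⁻⁶ × 114 = 126.2 MPa.
Axial force P = σA = 126.2 × 650 = 82010 N = 82.01 kN, tensile.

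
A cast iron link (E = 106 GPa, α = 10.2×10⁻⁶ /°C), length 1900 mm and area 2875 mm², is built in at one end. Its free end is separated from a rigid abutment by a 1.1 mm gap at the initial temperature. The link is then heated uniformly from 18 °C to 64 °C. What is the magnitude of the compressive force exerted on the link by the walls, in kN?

If the wall were absent the link would grow by αΔT L = 10.2×10⁻⁶ × 46 × 1900 = 0.8915 mm.
This is smaller than the 1.1 mm clearance, so the link expands freely without reaching the stop — the stress is zero.

P ≈ 0 kN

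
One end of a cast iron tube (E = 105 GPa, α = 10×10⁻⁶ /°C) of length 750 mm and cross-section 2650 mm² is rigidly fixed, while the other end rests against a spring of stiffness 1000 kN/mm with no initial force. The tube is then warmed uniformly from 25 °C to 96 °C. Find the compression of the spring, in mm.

The unrestrained thermal change is αΔT L = 10×10⁻⁶ × 71 × 750 = 0.5325 mm.
With a force P in the spring, the elastic change of the tube is PL/(AE) and that of the spring is P/k; compatibility requires their sum to equal δ_free.
So P = δ_free / [L/(AE) + 1/k] = 0.5325 / [ 750/(2650×105×10³) + 1/(1000×10³) ].
P = 0.5325 / 3.695×10⁻⁶ = 144100 N.
Spring compression = P/k = 144100/(1000×10³) = 0.1441 mm.

δ ≈ 0.144 mm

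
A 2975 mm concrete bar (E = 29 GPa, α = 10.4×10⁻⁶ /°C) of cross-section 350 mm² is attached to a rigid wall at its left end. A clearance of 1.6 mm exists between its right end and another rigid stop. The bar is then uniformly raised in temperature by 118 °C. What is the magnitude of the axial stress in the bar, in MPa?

σ ≈ 20 MPa (compressive)

Unrestrained expansion: δ_free = αΔT L = 10.4×10⁻⁶ × 118 × 2975 = 3.651 mm.
After closing the 1.6 mm clearance, 3.651 − 1.6 = 2.051 mm of expansion remains to be suppressed by the wall.
That suppressed elongation corresponds to σ = E·Δ/L = 29×10³ × 2.051/2975 = 19.99 MPa.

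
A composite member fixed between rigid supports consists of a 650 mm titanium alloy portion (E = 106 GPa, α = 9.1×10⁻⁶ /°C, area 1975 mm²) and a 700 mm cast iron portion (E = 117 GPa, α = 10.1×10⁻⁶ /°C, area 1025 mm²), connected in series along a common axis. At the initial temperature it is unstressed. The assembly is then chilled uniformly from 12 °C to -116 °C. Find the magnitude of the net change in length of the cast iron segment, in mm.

Free thermal contraction of the whole bar: Σ αᵢΔT Lᵢ = 9.1×10⁻⁶×128×650 + 10.1×10⁻⁶×128×700 = 1.662 mm.
Since the ends are fixed, an axial force P builds up, equal in every segment, with P · Σ Lᵢ/(AᵢEᵢ) = δ_free.
The series flexibility is Σ Lᵢ/(AᵢEᵢ) = 650/(1975×106×10³) + 700/(1025×117×10³) = 8.942×10⁻⁶ mm/N.
P = 1.662 / 8.942×10⁻⁶ = 185900 N = 185.9 kN, tensile.
For the cast iron segment, free thermal change = 10.1×10⁻⁶×128×700 = 0.905 mm and elastic change from P = 185900×700/(1025×117×10³) = 1.085 mm; these oppose, so the net change is 0.18 mm (segment lengthens).

|ΔL| ≈ 0.18 mm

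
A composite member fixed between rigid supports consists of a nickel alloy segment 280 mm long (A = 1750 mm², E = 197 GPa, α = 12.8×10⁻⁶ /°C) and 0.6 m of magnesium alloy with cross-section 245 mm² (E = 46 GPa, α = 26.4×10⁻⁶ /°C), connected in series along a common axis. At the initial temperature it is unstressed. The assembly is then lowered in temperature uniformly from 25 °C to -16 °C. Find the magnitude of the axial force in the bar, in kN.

If the supports were absent, the total length change would be Σ αᵢΔT Lᵢ = 12.8×10⁻⁶×41×280 + 26.4×10⁻⁶×41×600 = 0.7964 mm.
The walls prevent any net length change, so an axial force P (same in every segment) develops. Compatibility: P · Σ Lᵢ/(AᵢEᵢ) = δ_free.
The series flexibility is Σ Lᵢ/(AᵢEᵢ) = 280/(1750×197×10³) + 600/(245×46×10³) = 5.405×10⁻⁵ mm/N.
P = 0.7964 / 5.405×10⁻⁵ = 14730 N = 14.73 kN, tensile.

P ≈ 14.7 kN (tensile)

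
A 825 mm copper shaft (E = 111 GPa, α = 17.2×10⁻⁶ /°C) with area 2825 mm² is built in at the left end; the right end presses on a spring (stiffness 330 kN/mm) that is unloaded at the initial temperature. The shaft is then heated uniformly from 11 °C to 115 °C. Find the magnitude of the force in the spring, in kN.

Free thermal expansion: δ_free = αΔT L = 17.2×10⁻⁶ × 104 × 825 = 1.476 mm.
Let P be the compressive force at the spring. The shaft shortens elastically by PL/(AE) and the spring compresses by P/k; together these equal δ_free.
So P = δ_free / [L/(AE) + 1/k] = 1.476 / [ 825/(2825×111×10³) + 1/(330×10³) ].
P = 1.476 / 5.661×10⁻⁶ = 260700 N.

P ≈ 261 kN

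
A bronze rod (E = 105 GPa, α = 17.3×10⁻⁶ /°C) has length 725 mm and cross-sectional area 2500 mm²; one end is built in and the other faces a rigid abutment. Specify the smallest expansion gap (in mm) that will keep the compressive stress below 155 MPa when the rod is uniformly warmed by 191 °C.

g ≈ 1.33 mm

Free expansion if unrestrained: δ_free = αΔT L = 17.3×10⁻⁶ × 191 × 725 = 2.396 mm.
At the allowable stress the elastic shortening the wall may impose is σL/E = 155 × 725 / (105×10³) = 1.07 mm.
The gap must absorb the remainder: g_min = 2.396 − 1.07 = 1.325 mm.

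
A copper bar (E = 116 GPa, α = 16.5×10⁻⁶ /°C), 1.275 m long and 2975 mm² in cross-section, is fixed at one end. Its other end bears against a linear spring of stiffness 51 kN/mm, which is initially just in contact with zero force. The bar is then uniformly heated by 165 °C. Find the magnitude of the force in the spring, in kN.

If the spring were absent the bar would lengthen by αΔT L = 16.5×10⁻⁶ × 165 × 1275 = 3.471 mm.
With a force P in the spring, the elastic change of the bar is PL/(AE) and that of the spring is P/k; compatibility requires their sum to equal δ_free.
P [ L/(AE) + 1/k ] = δ_free → P [ 1275/(2975×116×10³) + 1/(51×10³) ] = 3.471.
P = 3.471 / 2.33×10⁻⁵ = 149000 N.

P ≈ 149 kN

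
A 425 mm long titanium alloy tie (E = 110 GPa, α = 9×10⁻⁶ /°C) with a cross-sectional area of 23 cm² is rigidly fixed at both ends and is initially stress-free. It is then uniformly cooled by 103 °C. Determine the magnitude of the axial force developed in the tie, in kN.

The ends cannot move, so σ = EαΔT = 110×10³ × 9×10⁻⁶ × 103 = 102 MPa.
Then P = σA = 102 × 2300 mm² = 234.5 kN, tensile.

P ≈ 235 kN (tensile)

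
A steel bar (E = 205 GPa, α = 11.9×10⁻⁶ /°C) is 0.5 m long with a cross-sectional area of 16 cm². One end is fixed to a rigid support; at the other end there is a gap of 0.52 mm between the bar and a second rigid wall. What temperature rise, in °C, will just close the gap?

The gap closes when αΔT L = 0.52 mm, since the bar is still unstressed at that instant.
ΔT = 0.52 / (11.9×10⁻⁶ × 500) = 87.39 °C.

ΔT ≈ 87.4 °C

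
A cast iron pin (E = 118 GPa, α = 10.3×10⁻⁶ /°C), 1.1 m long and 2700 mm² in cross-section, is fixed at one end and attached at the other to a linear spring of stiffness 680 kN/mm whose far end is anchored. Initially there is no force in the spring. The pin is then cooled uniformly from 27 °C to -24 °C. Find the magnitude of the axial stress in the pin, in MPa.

The unrestrained thermal change is αΔT L = 10.3×10⁻⁶ × 51 × 1100 = 0.5778 mm.
Let P be the tensile force in the spring. The pin extends elastically by PL/(AE) and the spring stretches by P/k; together these equal δ_free.
P [ L/(AE) + 1/k ] = δ_free → P [ 1100/(2700×118×10³) + 1/(680×10³) ] = 0.5778.
P = 0.5778 / 4.923×10⁻⁶ = 117400 N.
σ = P/A = 117400/2700 = 43.47 MPa.

σ ≈ 43.5 MPa (tensile)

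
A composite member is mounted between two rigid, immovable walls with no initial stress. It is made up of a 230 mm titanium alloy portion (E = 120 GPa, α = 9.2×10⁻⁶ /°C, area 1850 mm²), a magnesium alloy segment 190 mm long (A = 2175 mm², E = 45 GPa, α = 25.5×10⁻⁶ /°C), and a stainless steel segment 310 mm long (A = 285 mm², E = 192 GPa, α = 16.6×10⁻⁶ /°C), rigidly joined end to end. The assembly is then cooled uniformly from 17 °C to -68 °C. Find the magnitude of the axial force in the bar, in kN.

With the walls removed the bar would change length by δ_free = Σ αᵢΔT Lᵢ = 9.2×10⁻⁶×85×230 + 25.5×10⁻⁶×85×190 + 16.6×10⁻⁶×85×310 = 1.029 mm.
Since the ends are fixed, an axial force P builds up, equal in every segment, with P · Σ Lᵢ/(AᵢEᵢ) = δ_free.
Σ Lᵢ/(AᵢEᵢ) = 230/(1850×120×10³) + 190/(2175×45×10³) + 310/(285×192×10³) = 8.642×10⁻⁶ mm/N.
Hence P = δ_free / Σ(L/AE) = 1.029/8.642×10⁻⁶ = 119.1 kN (tensile).

P ≈ 119 kN (tensile)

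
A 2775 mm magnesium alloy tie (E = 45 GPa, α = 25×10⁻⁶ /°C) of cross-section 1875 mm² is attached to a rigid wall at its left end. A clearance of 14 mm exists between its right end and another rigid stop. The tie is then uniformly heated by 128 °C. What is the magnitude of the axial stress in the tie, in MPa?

If the wall were absent the tie would grow by αΔT L = 25×10⁻⁶ × 128 × 2775 = 8.88 mm.
This is smaller than the 14 mm clearance, so the tie expands freely without reaching the stop — the stress is zero.

σ ≈ 0 MPa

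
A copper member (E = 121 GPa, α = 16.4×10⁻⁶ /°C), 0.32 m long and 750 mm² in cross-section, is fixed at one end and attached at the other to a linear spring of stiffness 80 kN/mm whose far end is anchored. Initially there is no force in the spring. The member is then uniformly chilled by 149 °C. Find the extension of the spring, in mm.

δ ≈ 0.61 mm

The unrestrained thermal change is αΔT L = 16.4×10⁻⁶ × 149 × 320 = 0.782 mm.
Let P be the tensile force in the spring. The member extends elastically by PL/(AE) and the spring stretches by P/k; together these equal δ_free.
So P = δ_free / [L/(AE) + 1/k] = 0.782 / [ 320/(750×121×10³) + 1/(80×10³) ].
P = 0.782 / 1.603×10⁻⁵ = 48790 N.
Spring extension = P/k = 48790/(80×10³) = 0.6099 mm.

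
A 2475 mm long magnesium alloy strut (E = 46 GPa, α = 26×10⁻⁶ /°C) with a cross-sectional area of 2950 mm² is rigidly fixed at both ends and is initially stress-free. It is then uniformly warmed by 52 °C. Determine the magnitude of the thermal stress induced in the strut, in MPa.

With length fixed, the mechanical strain must cancel the thermal strain αΔT = 26×10⁻⁶ × 52 = 1352×10⁻⁶.
Hence σ = E·αΔT = 46×10³ × 1352×10⁻⁶ = 62.19 MPa, compressive.

σ ≈ 62.2 MPa (compressive)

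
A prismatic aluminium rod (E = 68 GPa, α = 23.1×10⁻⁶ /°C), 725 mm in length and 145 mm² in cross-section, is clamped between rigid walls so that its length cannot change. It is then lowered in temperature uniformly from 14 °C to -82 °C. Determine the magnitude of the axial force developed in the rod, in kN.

The ends cannot move, so σ = EαΔT = 68×10³ × 23.1×10⁻⁶ × 96 = 150.8 MPa.
Then P = σA = 150.8 × 145 mm² = 21.87 kN, tensile.

P ≈ 21.9 kN (tensile)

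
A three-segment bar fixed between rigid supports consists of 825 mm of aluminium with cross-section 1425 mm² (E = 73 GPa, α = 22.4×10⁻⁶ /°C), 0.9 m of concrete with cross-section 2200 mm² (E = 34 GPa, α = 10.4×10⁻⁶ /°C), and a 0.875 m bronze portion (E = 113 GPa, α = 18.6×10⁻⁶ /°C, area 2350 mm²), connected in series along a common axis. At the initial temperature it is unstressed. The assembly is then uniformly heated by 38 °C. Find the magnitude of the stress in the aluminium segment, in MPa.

Free thermal expansion of the whole bar: Σ αᵢΔT Lᵢ = 22.4×10⁻⁶×38×825 + 10.4×10⁻⁶×38×900 + 18.6×10⁻⁶×38×875 = 1.676 mm.
The walls prevent any net length change, so an axial force P (same in every segment) develops. Compatibility: P · Σ Lᵢ/(AᵢEᵢ) = δ_free.
The series flexibility is Σ Lᵢ/(AᵢEᵢ) = 825/(1425×73×10³) + 900/(2200×34×10³) + 875/(2350×113×10³) = 2.326×10⁻⁵ mm/N.
So P = 1.676 / 2.326×10⁻⁵ = 72.08 kN, compressive.
σ_{aluminium} = P / A = 72080 / 1425 = 50.58 MPa.

σ ≈ 50.6 MPa (compressive)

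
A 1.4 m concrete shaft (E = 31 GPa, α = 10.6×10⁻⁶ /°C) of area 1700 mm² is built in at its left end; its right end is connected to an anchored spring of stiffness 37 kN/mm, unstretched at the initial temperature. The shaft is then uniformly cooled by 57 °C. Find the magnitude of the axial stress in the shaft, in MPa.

σ ≈ 9.28 MPa (tensile)

Free thermal contraction: δ_free = αΔT L = 10.6×10⁻⁶ × 57 × 1400 = 0.8459 mm.
With a force P in the spring, the elastic change of the shaft is PL/(AE) and that of the spring is P/k; compatibility requires their sum to equal δ_free.
P [ L/(AE) + 1/k ] = δ_free → P [ 1400/(1700×31×10³) + 1/(37×10³) ] = 0.8459.
P = 0.8459 / 5.359×10⁻⁵ = 15780 N.
σ = P/A = 15780/1700 = 9.284 MPa.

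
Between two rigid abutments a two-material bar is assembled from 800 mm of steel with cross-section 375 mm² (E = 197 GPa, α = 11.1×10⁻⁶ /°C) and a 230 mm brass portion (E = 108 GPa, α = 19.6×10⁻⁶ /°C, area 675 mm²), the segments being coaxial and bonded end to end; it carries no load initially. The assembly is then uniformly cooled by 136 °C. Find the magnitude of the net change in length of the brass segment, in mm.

With the walls removed the bar would change length by δ_free = Σ αᵢΔT Lᵢ = 11.1×10⁻⁶×136×800 + 19.6×10⁻⁶×136×230 = 1.821 mm.
Since the ends are fixed, an axial force P builds up, equal in every segment, with P · Σ Lᵢ/(AᵢEᵢ) = δ_free.
Σ Lᵢ/(AᵢEᵢ) = 800/(375×197×10³) + 230/(675×108×10³) = 1.398×10⁻⁵ mm/N.
P = 1.821 / 1.398×10⁻⁵ = 130200 N = 130.2 kN, tensile.
For the brass segment, free thermal change = 19.6×10⁻⁶×136×230 = 0.6131 mm and elastic change from P = 130200×230/(675×108×10³) = 0.4108 mm; these oppose, so the net change is 0.202 mm (segment shortens).

|ΔL| ≈ 0.202 mm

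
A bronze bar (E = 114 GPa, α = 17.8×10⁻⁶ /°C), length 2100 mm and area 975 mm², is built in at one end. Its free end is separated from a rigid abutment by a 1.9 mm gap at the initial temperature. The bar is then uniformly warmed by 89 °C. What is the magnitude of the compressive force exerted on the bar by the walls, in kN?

Unrestrained expansion: δ_free = αΔT L = 17.8×10⁻⁶ × 89 × 2100 = 3.327 mm.
This exceeds the 1.9 mm gap, so the wall pushes back. The portion of expansion that must be recovered elastically is δ_free − gap = 3.327 − 1.9 = 1.427 mm.
Compatibility: PL/(AE) = 1.427 mm, so σ = P/A = E × (1.427/2100) = 77.46 MPa.
Force on the wall = σA = 77.46 × 975 mm² = 75.52 kN.

P ≈ 75.5 kN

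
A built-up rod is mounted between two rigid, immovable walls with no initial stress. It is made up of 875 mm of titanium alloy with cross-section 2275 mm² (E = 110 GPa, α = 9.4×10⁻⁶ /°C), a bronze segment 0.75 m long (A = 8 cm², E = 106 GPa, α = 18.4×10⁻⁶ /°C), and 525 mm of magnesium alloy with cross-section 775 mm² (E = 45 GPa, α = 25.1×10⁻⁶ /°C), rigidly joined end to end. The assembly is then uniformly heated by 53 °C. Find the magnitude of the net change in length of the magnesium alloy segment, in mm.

With the walls removed the bar would change length by δ_free = Σ αᵢΔT Lᵢ = 9.4×10⁻⁶×53×875 + 18.4×10⁻⁶×53×750 + 25.1×10⁻⁶×53×525 = 1.866 mm.
The rigid supports impose zero overall length change; the single axial force P common to all segments must satisfy P Σ Lᵢ/(AᵢEᵢ) = δ_free.
Σ Lᵢ/(AᵢEᵢ) = 875/(2275×110×10³) + 750/(800×106×10³) + 525/(775×45×10³) = 2.739×10⁻⁵ mm/N.
Hence P = δ_free / Σ(L/AE) = 1.866/2.739×10⁻⁵ = 68.11 kN (compressive).
For the magnesium alloy segment, free thermal change = 25.1×10⁻⁶×53×525 = 0.6984 mm and elastic change from P = 68110×525/(775×45×10³) = 1.025 mm; these oppose, so the net change is 0.327 mm (segment shortens).

|ΔL| ≈ 0.327 mm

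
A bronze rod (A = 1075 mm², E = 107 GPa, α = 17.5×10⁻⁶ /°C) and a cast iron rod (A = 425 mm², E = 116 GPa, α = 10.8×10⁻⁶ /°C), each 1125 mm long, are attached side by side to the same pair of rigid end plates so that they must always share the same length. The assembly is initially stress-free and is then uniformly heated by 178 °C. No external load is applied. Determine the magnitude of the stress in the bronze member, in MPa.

σ ≈ 38.3 MPa (compressive)

The bronze has the larger α, so on heating it would change length more than the cast iron if both were free. The rigid plates force a common final length, so the bronze is put into compression and the cast iron into tension, with equal and opposite forces P (no external load).
Equating the net (thermal + elastic) strains gives |α₁ − α₂|·ΔT = P·[1/(A₁E₁) + 1/(A₂E₂)].
|α₁ − α₂|·ΔT = 6.7×10⁻⁶ × 178 = 0.001193.
1/(A₁E₁) + 1/(A₂E₂) = 1/(1075×107×10³) + 1/(425×116×10³) = 2.898×10⁻⁸ N⁻¹.
So P = 0.001193 / 2.898×10⁻⁸ = 41.16 kN.
σ_{bronze} = P/A₁ = 41160/1075 = 38.28 MPa, compressive.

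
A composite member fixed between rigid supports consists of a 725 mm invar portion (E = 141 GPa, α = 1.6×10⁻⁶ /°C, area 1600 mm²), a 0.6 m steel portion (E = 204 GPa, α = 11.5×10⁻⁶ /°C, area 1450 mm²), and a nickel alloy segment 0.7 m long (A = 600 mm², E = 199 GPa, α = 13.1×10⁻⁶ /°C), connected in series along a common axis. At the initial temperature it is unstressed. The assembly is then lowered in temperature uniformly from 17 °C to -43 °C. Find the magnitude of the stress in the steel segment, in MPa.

If the supports were absent, the total length change would be Σ αᵢΔT Lᵢ = 1.6×10⁻⁶×60×725 + 11.5×10⁻⁶×60×600 + 13.1×10⁻⁶×60×700 = 1.034 mm.
Since the ends are fixed, an axial force P builds up, equal in every segment, with P · Σ Lᵢ/(AᵢEᵢ) = δ_free.
The series flexibility is Σ Lᵢ/(AᵢEᵢ) = 725/(1600×141×10³) + 600/(1450×204×10³) + 700/(600×199×10³) = 1.11×10⁻⁵ mm/N.
Hence P = δ_free / Σ(L/AE) = 1.034/1.11×10⁻⁵ = 93.1 kN (tensile).
σ_{steel} = P / A = 93100 / 1450 = 64.2 MPa.

σ ≈ 64.2 MPa (tensile)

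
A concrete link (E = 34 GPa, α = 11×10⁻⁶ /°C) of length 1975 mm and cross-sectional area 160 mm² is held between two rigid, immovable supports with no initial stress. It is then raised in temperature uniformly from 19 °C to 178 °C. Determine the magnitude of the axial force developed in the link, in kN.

With zero net strain, σ = E·αΔT = 34 GPa × 11×10⁻⁶ × 159 = 59.47 MPa.
Then P = σA = 59.47 × 160 mm² = 9.515 kN, compressive.

P ≈ 9.51 kN (compressive)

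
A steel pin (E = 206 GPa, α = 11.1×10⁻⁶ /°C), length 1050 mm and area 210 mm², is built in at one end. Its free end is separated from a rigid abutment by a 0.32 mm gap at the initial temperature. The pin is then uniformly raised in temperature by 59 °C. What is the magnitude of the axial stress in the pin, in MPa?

Free thermal elongation = αΔT L = 11.1×10⁻⁶ × 59 × 1050 = 0.6876 mm.
The gap closes (δ_free > 0.32 mm) and the wall then resists a further 0.6876 − 0.32 = 0.3676 mm of expansion.
Compatibility: PL/(AE) = 0.3676 mm, so σ = P/A = E × (0.3676/1050) = 72.13 MPa.

σ ≈ 72.1 MPa (compressive)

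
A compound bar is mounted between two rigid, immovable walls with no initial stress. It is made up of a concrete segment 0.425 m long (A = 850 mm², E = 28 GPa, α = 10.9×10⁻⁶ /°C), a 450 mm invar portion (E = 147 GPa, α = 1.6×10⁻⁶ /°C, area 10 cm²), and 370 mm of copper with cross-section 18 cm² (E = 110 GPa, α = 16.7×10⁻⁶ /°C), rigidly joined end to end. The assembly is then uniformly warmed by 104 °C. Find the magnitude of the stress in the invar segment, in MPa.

If the supports were absent, the total length change would be Σ αᵢΔT Lᵢ = 10.9×10⁻⁶×104×425 + 1.6×10⁻⁶×104×450 + 16.7×10⁻⁶×104×370 = 1.199 mm.
The walls prevent any net length change, so an axial force P (same in every segment) develops. Compatibility: P · Σ Lᵢ/(AᵢEᵢ) = δ_free.
Σ Lᵢ/(AᵢEᵢ) = 425/(850×28×10³) + 450/(1000×147×10³) + 370/(1800×110×10³) = 2.279×10⁻⁵ mm/N.
P = 1.199 / 2.279×10⁻⁵ = 52630 N = 52.63 kN, compressive.
σ_{invar} = P / A = 52630 / 1000 = 52.63 MPa.

σ ≈ 52.6 MPa (compressive)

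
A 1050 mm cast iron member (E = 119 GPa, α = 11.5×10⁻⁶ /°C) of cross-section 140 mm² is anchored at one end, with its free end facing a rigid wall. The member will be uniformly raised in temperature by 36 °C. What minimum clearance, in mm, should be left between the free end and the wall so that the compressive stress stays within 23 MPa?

g ≈ 0.232 mm

Free expansion if unrestrained: δ_free = αΔT L = 11.5×10⁻⁶ × 36 × 1050 = 0.4347 mm.
At the allowable stress the elastic shortening the wall may impose is σL/E = 23 × 1050 / (119×10³) = 0.2029 mm.
So the gap has to take up the difference, g_min = δ_free − σL/E = 0.4347 − 0.2029 = 0.2318 mm.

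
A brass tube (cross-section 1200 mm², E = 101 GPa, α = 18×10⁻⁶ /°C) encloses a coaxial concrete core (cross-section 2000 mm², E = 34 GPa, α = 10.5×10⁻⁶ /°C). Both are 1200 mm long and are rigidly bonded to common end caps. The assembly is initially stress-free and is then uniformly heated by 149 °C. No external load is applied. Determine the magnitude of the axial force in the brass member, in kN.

P ≈ 48.7 kN (compressive in the brass)

The brass has the larger α, so on heating it would change length more than the concrete if both were free. The rigid plates force a common final length, so the brass is put into compression and the concrete into tension, with equal and opposite forces P (no external load).
Compatibility of the two members (thermal + elastic change equal): (α₁ − α₂)ΔT = P·[1/(A₁E₁) + 1/(A₂E₂)].
|α₁ − α₂|·ΔT = 7.5×10⁻⁶ × 149 = 0.001118.
1/(A₁E₁) + 1/(A₂E₂) = 1/(1200×101×10³) + 1/(2000×34×10³) = 2.296×10⁻⁸ N⁻¹.
So P = 0.001118 / 2.296×10⁻⁸ = 48.68 kN.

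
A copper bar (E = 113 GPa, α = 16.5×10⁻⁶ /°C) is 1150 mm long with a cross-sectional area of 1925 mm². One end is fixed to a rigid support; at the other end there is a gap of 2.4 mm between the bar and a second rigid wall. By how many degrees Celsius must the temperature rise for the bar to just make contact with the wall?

The gap closes when αΔT L = 2.4 mm, since the bar is still unstressed at that instant.
ΔT = 2.4 / (16.5×10⁻⁶ × 1150) = 126.5 °C.

ΔT ≈ 126 °C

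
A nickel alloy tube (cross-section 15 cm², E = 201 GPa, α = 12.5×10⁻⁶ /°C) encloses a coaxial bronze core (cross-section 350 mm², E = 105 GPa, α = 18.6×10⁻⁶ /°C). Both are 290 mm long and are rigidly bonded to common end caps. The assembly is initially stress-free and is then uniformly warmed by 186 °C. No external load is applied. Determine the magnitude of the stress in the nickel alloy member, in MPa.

Equilibrium of a rigid end plate with no external load gives equal and opposite internal forces ±P in the two members. Since α_{bronze} > α_{nickel alloy}, heating drives the bronze into compression and the nickel alloy into tension.
Equating the net (thermal + elastic) strains gives |α₁ − α₂|·ΔT = P·[1/(A₁E₁) + 1/(A₂E₂)].
|α₁ − α₂|·ΔT = 6.1×10⁻⁶ × 186 = 0.001135.
1/(A₁E₁) + 1/(A₂E₂) = 1/(1500×201×10³) + 1/(350×105×10³) = 3.053×10⁻⁸ N⁻¹.
So P = 0.001135 / 3.053×10⁻⁸ = 37.17 kN.
σ_{nickel alloy} = P/A₁ = 37170/1500 = 24.78 MPa, tensile.

σ ≈ 24.8 MPa (tensile)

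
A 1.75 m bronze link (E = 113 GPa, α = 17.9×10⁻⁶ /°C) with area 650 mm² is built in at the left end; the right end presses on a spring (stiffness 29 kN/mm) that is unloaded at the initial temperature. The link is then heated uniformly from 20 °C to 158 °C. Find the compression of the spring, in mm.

Free thermal expansion: δ_free = αΔT L = 17.9×10⁻⁶ × 138 × 1750 = 4.323 mm.
With a force P in the spring, the elastic change of the link is PL/(AE) and that of the spring is P/k; compatibility requires their sum to equal δ_free.
So P = δ_free / [L/(AE) + 1/k] = 4.323 / [ 1750/(650×113×10³) + 1/(29×10³) ].
P = 4.323 / 5.831×10⁻⁵ = 74140 N.
Spring compression = P/k = 74140/(29×10³) = 2.556 mm.

δ ≈ 2.56 mm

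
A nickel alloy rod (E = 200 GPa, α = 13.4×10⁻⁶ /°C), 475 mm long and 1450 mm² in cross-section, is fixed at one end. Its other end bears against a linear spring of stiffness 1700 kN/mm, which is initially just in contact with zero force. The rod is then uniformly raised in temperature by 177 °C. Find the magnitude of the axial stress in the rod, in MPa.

If the spring were absent the rod would lengthen by αΔT L = 13.4×10⁻⁶ × 177 × 475 = 1.127 mm.
With a force P in the spring, the elastic change of the rod is PL/(AE) and that of the spring is P/k; compatibility requires their sum to equal δ_free.
So P = δ_free / [L/(AE) + 1/k] = 1.127 / [ 475/(1450×200×10³) + 1/(1700×10³) ].
P = 1.127 / 2.226×10⁻⁶ = 506100 N.
σ = P/A = 506100/1450 = 349 MPa.

σ ≈ 349 MPa (compressive)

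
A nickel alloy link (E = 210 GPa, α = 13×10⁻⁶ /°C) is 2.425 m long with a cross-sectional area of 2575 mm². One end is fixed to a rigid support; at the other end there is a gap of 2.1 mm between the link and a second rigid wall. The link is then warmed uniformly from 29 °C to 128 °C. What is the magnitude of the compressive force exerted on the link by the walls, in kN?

P ≈ 228 kN

If the wall were absent the link would grow by αΔT L = 13×10⁻⁶ × 99 × 2425 = 3.121 mm.
The gap closes (δ_free > 2.1 mm) and the wall then resists a further 3.121 − 2.1 = 1.021 mm of expansion.
That suppressed elongation corresponds to σ = E·Δ/L = 210×10³ × 1.021/2425 = 88.41 MPa.
P = σA = 88.41 × 2575 = 227.7 kN.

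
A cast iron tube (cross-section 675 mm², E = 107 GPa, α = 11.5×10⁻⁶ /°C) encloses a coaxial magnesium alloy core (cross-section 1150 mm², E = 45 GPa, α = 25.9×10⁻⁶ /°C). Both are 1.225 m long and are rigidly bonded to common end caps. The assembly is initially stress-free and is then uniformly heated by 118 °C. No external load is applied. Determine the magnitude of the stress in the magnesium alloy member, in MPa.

Both members must finish at the same length. With the larger α, the magnesium alloy tends to over-expand; the plates restrain it, putting the magnesium alloy in compression and the cast iron in tension. With no external load the two internal forces are equal and opposite, magnitude P.
Compatibility of the two members (thermal + elastic change equal): (α₁ − α₂)ΔT = P·[1/(A₁E₁) + 1/(A₂E₂)].
|α₁ − α₂|·ΔT = 14.4×10⁻⁶ × 118 = 0.001699.
1/(A₁E₁) + 1/(A₂E₂) = 1/(675×107×10³) + 1/(1150×45×10³) = 3.317×10⁻⁸ N⁻¹.
P = 0.001699 / 3.317×10⁻⁸ = 51230 N = 51.23 kN.
σ_{magnesium alloy} = P/A₂ = 51230/1150 = 44.55 MPa, compressive.

σ ≈ 44.5 MPa (compressive)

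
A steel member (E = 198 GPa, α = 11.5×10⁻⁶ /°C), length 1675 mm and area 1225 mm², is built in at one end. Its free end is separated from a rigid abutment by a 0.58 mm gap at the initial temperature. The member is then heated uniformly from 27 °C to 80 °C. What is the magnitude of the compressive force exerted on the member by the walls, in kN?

Unrestrained expansion: δ_free = αΔT L = 11.5×10⁻⁶ × 53 × 1675 = 1.021 mm.
After closing the 0.58 mm clearance, 1.021 − 0.58 = 0.4409 mm of expansion remains to be suppressed by the wall.
That suppressed elongation corresponds to σ = E·Δ/L = 198×10³ × 0.4409/1675 = 52.12 MPa.
Force on the wall = σA = 52.12 × 1225 mm² = 63.85 kN.

P ≈ 63.8 kN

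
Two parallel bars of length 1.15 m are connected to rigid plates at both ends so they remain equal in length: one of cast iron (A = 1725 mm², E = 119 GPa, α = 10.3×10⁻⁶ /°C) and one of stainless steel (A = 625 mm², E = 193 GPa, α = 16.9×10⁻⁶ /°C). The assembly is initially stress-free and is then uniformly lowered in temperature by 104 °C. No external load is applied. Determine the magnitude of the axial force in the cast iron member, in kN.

P ≈ 52.2 kN (compressive in the cast iron)

Both members must finish at the same length. With the larger α, the stainless steel tends to over-contract; the plates restrain it, putting the stainless steel in tension and the cast iron in compression. With no external load the two internal forces are equal and opposite, magnitude P.
Compatibility of the two members (thermal + elastic change equal): (α₁ − α₂)ΔT = P·[1/(A₁E₁) + 1/(A₂E₂)].
|α₁ − α₂|·ΔT = 6.6×10⁻⁶ × 104 = 0.0006864.
1/(A₁E₁) + 1/(A₂E₂) = 1/(1725×119×10³) + 1/(625×193×10³) = 1.316×10⁻⁸ N⁻¹.
P = 0.0006864 / 1.316×10⁻⁸ = 52150 N = 52.15 kN.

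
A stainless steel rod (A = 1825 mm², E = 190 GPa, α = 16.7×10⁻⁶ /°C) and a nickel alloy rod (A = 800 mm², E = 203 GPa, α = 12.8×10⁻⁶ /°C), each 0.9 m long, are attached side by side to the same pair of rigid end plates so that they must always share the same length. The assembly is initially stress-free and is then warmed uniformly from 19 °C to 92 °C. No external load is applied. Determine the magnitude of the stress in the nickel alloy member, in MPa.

σ ≈ 39.4 MPa (tensile)

Equilibrium of a rigid end plate with no external load gives equal and opposite internal forces ±P in the two members. Since α_{stainless steel} > α_{nickel alloy}, heating drives the stainless steel into compression and the nickel alloy into tension.
Equating the net (thermal + elastic) strains gives |α₁ − α₂|·ΔT = P·[1/(A₁E₁) + 1/(A₂E₂)].
|α₁ − α₂|·ΔT = 3.9×10⁻⁶ × 73 = 0.0002847.
1/(A₁E₁) + 1/(A₂E₂) = 1/(1825×190×10³) + 1/(800×203×10³) = 9.042×10⁻⁹ N⁻¹.
P = 0.0002847 / 9.042×10⁻⁹ = 31490 N = 31.49 kN.
σ_{nickel alloy} = P/A₂ = 31490/800 = 39.36 MPa, tensile.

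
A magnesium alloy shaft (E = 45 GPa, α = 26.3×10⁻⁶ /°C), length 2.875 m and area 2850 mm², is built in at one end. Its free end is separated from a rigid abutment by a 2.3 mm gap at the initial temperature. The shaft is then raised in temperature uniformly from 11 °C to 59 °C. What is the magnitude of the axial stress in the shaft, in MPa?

If the wall were absent the shaft would grow by αΔT L = 26.3×10⁻⁶ × 48 × 2875 = 3.629 mm.
This exceeds the 2.3 mm gap, so the wall pushes back. The portion of expansion that must be recovered elastically is δ_free − gap = 3.629 − 2.3 = 1.329 mm.
So σ = E(δ_free − g)/L = 45×10³ × 1.329/2875 = 20.81 MPa.

σ ≈ 20.8 MPa (compressive)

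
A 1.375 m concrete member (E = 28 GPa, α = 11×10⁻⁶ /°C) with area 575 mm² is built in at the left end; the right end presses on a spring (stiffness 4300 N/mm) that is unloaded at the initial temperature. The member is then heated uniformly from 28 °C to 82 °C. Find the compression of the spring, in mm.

If the spring were absent the member would lengthen by αΔT L = 11×10⁻⁶ × 54 × 1375 = 0.8167 mm.
Let P be the compressive force at the spring. The member shortens elastically by PL/(AE) and the spring compresses by P/k; together these equal δ_free.
P [ L/(AE) + 1/k ] = δ_free → P [ 1375/(575×28×10³) + 1/(4300) ] = 0.8167.
P = 0.8167 / 0.000318 = 2569 N.
Spring compression = P/k = 2569/(4300) = 0.5974 mm.

δ ≈ 0.597 mm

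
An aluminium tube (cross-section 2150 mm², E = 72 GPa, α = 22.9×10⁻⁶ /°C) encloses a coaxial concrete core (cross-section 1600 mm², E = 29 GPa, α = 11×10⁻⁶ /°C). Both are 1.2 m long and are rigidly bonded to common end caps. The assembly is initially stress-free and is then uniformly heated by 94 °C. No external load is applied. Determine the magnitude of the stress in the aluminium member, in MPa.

The aluminium has the larger α, so on heating it would change length more than the concrete if both were free. The rigid plates force a common final length, so the aluminium is put into compression and the concrete into tension, with equal and opposite forces P (no external load).
Equating the net (thermal + elastic) strains gives |α₁ − α₂|·ΔT = P·[1/(A₁E₁) + 1/(A₂E₂)].
|α₁ − α₂|·ΔT = 11.9×10⁻⁶ × 94 = 0.001119.
1/(A₁E₁) + 1/(A₂E₂) = 1/(2150×72×10³) + 1/(1600×29×10³) = 2.801×10⁻⁸ N⁻¹.
So P = 0.001119 / 2.801×10⁻⁸ = 39.93 kN.
σ_{aluminium} = P/A₁ = 39930/2150 = 18.57 MPa, compressive.

σ ≈ 18.6 MPa (compressive)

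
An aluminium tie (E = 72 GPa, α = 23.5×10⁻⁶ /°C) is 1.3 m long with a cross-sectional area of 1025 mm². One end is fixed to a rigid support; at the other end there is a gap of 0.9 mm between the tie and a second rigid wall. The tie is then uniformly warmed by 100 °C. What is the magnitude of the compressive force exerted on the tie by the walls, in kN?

If the wall were absent the tie would grow by αΔT L = 23.5×10⁻⁶ × 100 × 1300 = 3.055 mm.
This exceeds the 0.9 mm gap, so the wall pushes back. The portion of expansion that must be recovered elastically is δ_free − gap = 3.055 − 0.9 = 2.155 mm.
So σ = E(δ_free − g)/L = 72×10³ × 2.155/1300 = 119.4 MPa.
P = σA = 119.4 × 1025 = 122.3 kN.

P ≈ 122 kN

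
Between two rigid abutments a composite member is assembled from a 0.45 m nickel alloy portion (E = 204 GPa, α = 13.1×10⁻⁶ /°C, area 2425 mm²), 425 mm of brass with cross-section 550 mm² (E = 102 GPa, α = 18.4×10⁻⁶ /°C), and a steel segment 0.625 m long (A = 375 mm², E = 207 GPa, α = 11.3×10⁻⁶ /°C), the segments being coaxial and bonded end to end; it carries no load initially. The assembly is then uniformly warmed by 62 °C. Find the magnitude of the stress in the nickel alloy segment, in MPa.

With the walls removed the bar would change length by δ_free = Σ αᵢΔT Lᵢ = 13.1×10⁻⁶×62×450 + 18.4×10⁻⁶×62×425 + 11.3×10⁻⁶×62×625 = 1.288 mm.
Since the ends are fixed, an axial force P builds up, equal in every segment, with P · Σ Lᵢ/(AᵢEᵢ) = δ_free.
Σ Lᵢ/(AᵢEᵢ) = 450/(2425×204×10³) + 425/(550×102×10³) + 625/(375×207×10³) = 1.654×10⁻⁵ mm/N.
Hence P = δ_free / Σ(L/AE) = 1.288/1.654×10⁻⁵ = 77.9 kN (compressive).
σ_{nickel alloy} = P / A = 77900 / 2425 = 32.12 MPa.

σ ≈ 32.1 MPa (compressive)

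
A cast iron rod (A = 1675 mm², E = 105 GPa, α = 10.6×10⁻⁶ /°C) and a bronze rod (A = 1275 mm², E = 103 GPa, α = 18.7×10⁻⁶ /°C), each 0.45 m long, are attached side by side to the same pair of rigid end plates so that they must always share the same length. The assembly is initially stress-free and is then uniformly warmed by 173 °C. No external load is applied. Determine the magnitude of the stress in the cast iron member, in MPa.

σ ≈ 62.9 MPa (tensile)

Equilibrium of a rigid end plate with no external load gives equal and opposite internal forces ±P in the two members. Since α_{bronze} > α_{cast iron}, heating drives the bronze into compression and the cast iron into tension.
Equating the net (thermal + elastic) strains gives |α₁ − α₂|·ΔT = P·[1/(A₁E₁) + 1/(A₂E₂)].
|α₁ − α₂|·ΔT = 8.1×10⁻⁶ × 173 = 0.001401.
1/(A₁E₁) + 1/(A₂E₂) = 1/(1675×105×10³) + 1/(1275×103×10³) = 1.33×10⁻⁸ N⁻¹.
P = 0.001401 / 1.33×10⁻⁸ = 105400 N = 105.4 kN.
σ_{cast iron} = P/A₁ = 105400/1675 = 62.9 MPa, tensile.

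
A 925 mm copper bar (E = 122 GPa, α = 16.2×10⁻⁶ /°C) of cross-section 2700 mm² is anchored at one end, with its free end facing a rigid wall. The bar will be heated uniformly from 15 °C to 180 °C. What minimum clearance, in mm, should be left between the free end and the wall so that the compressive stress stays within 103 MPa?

g ≈ 1.69 mm

With no wall the bar would lengthen by αΔT L = 16.2×10⁻⁶ × 165 × 925 = 2.473 mm.
At the allowable stress the elastic shortening the wall may impose is σL/E = 103 × 925 / (122×10³) = 0.7809 mm.
So the gap has to take up the difference, g_min = δ_free − σL/E = 2.473 − 0.7809 = 1.692 mm.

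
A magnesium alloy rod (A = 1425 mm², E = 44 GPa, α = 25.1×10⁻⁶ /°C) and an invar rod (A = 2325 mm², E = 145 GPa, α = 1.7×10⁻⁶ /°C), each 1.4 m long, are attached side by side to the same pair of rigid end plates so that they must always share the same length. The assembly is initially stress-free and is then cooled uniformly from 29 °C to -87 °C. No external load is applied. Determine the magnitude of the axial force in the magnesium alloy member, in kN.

P ≈ 144 kN (tensile in the magnesium alloy)

Equilibrium of a rigid end plate with no external load gives equal and opposite internal forces ±P in the two members. Since α_{magnesium alloy} > α_{invar}, cooling drives the magnesium alloy into tension and the invar into compression.
Setting the final lengths equal and cancelling L: (α₁ − α₂)ΔT = P/(A₁E₁) + P/(A₂E₂).
|α₁ − α₂|·ΔT = 23.4×10⁻⁶ × 116 = 0.002714.
1/(A₁E₁) + 1/(A₂E₂) = 1/(1425×44×10³) + 1/(2325×145×10³) = 1.892×10⁻⁸ N⁻¹.
P = 0.002714 / 1.892×10⁻⁸ = 143500 N = 143.5 kN.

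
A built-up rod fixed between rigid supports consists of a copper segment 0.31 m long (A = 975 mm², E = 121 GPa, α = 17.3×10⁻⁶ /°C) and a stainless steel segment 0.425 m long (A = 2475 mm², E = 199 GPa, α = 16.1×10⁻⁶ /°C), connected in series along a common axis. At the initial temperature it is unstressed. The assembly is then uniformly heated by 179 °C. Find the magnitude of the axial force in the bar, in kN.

P ≈ 626 kN (compressive)

If the supports were absent, the total length change would be Σ αᵢΔT Lᵢ = 17.3×10⁻⁶×179×310 + 16.1×10⁻⁶×179×425 = 2.185 mm.
The rigid supports impose zero overall length change; the single axial force P common to all segments must satisfy P Σ Lᵢ/(AᵢEᵢ) = δ_free.
Σ Lᵢ/(AᵢEᵢ) = 310/(975×121×10³) + 425/(2475×199×10³) = 3.491×10⁻⁶ mm/N.
Hence P = δ_free / Σ(L/AE) = 2.185/3.491×10⁻⁶ = 625.9 kN (compressive).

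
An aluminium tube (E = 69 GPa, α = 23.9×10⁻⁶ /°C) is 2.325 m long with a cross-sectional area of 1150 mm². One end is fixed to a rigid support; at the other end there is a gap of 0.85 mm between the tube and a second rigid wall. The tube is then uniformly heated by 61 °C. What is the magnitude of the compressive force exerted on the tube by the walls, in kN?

Free thermal elongation = αΔT L = 23.9×10⁻⁶ × 61 × 2325 = 3.39 mm.
After closing the 0.85 mm clearance, 3.39 − 0.85 = 2.54 mm of expansion remains to be suppressed by the wall.
Compatibility: PL/(AE) = 2.54 mm, so σ = P/A = E × (2.54/2325) = 75.37 MPa.
Force on the wall = σA = 75.37 × 1150 mm² = 86.67 kN.

P ≈ 86.7 kN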